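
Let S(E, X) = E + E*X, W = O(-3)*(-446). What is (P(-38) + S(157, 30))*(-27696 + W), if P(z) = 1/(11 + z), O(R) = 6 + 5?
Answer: -4284163616/27 ≈ -1.5867e+8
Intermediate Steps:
O(R) = 11
W = -4906 (W = 11*(-446) = -4906)
(P(-38) + S(157, 30))*(-27696 + W) = (1/(11 - 38) + 157*(1 + 30))*(-27696 - 4906) = (1/(-27) + 157*31)*(-32602) = (-1/27 + 4867)*(-32602) = (131408/27)*(-32602) = -4284163616/27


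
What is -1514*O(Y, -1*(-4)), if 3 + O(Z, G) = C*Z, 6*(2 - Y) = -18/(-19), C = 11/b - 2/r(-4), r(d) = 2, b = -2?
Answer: 430733/19 ≈ 22670.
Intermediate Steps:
C = -13/2 (C = 11/(-2) - 2/2 = 11*(-1/2) - 2*1/2 = -11/2 - 1 = -13/2 ≈ -6.5000)
Y = 35/19 (Y = 2 - (-3)/(-19) = 2 - (-3)*(-1)/19 = 2 - 1/6*18/19 = 2 - 3/19 = 35/19 ≈ 1.8421)
O(Z, G) = -3 - 13*Z/2
-1514*O(Y, -1*(-4)) = -1514*(-3 - 13/2*35/19) = -1514*(-3 - 455/38) = -1514*(-569/38) = 430733/19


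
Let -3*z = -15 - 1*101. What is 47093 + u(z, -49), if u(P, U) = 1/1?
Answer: 47094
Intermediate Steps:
z = 116/3 (z = -(-15 - 1*101)/3 = -(-15 - 101)/3 = -1/3*(-116) = 116/3 ≈ 38.667)
u(P, U) = 1
47093 + u(z, -49) = 47093 + 1 = 47094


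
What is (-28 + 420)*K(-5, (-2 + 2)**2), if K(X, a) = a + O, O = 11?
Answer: 4312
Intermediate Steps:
K(X, a) = 11 + a (K(X, a) = a + 11 = 11 + a)
(-28 + 420)*K(-5, (-2 + 2)**2) = (-28 + 420)*(11 + (-2 + 2)**2) = 392*(11 + 0**2) = 392*(11 + 0) = 392*11 = 4312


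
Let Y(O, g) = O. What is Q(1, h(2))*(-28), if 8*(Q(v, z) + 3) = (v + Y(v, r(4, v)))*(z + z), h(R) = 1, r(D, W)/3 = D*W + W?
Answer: 70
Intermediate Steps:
r(D, W) = 3*W + 3*D*W (r(D, W) = 3*(D*W + W) = 3*(W + D*W) = 3*W + 3*D*W)
Q(v, z) = -3 + v*z/2 (Q(v, z) = -3 + ((v + v)*(z + z))/8 = -3 + ((2*v)*(2*z))/8 = -3 + (4*v*z)/8 = -3 + v*z/2)
Q(1, h(2))*(-28) = (-3 + (½)*1*1)*(-28) = (-3 + ½)*(-28) = -5/2*(-28) = 70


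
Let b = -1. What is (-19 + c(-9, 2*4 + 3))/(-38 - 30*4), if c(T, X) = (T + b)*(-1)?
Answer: 9/158 ≈ 0.056962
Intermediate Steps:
c(T, X) = 1 - T (c(T, X) = (T - 1)*(-1) = (-1 + T)*(-1) = 1 - T)
(-19 + c(-9, 2*4 + 3))/(-38 - 30*4) = (-19 + (1 - 1*(-9)))/(-38 - 30*4) = (-19 + (1 + 9))/(-38 - 120) = (-19 + 10)/(-158) = -9*(-1/158) = 9/158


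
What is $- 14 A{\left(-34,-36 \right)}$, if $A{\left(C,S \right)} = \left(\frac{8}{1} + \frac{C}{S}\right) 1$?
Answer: $- \frac{1127}{9} \approx -125.22$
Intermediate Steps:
$A{\left(C,S \right)} = 8 + \frac{C}{S}$ ($A{\left(C,S \right)} = \left(8 \cdot 1 + \frac{C}{S}\right) 1 = \left(8 + \frac{C}{S}\right) 1 = 8 + \frac{C}{S}$)
$- 14 A{\left(-34,-36 \right)} = - 14 \left(8 - \frac{34}{-36}\right) = - 14 \left(8 - - \frac{17}{18}\right) = - 14 \left(8 + \frac{17}{18}\right) = \left(-14\right) \frac{161}{18} = - \frac{1127}{9}$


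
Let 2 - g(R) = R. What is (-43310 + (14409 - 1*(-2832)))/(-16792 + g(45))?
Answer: 26069/16835 ≈ 1.5485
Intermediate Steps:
g(R) = 2 - R
(-43310 + (14409 - 1*(-2832)))/(-16792 + g(45)) = (-43310 + (14409 - 1*(-2832)))/(-16792 + (2 - 1*45)) = (-43310 + (14409 + 2832))/(-16792 + (2 - 45)) = (-43310 + 17241)/(-16792 - 43) = -26069/(-16835) = -26069*(-1/16835) = 26069/16835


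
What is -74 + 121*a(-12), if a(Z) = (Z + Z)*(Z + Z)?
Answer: 69622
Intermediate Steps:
a(Z) = 4*Z**2 (a(Z) = (2*Z)*(2*Z) = 4*Z**2)
-74 + 121*a(-12) = -74 + 121*(4*(-12)**2) = -74 + 121*(4*144) = -74 + 121*576 = -74 + 69696 = 69622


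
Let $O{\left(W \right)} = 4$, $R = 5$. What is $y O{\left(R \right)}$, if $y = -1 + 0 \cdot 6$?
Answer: $-4$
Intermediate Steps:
$y = -1$ ($y = -1 + 0 = -1$)
$y O{\left(R \right)} = \left(-1\right) 4 = -4$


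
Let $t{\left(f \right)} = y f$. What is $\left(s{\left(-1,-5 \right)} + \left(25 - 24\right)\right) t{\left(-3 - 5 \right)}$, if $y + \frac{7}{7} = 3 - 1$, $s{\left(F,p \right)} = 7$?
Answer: $-64$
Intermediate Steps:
$y = 1$ ($y = -1 + \left(3 - 1\right) = -1 + 2 = 1$)
$t{\left(f \right)} = f$ ($t{\left(f \right)} = 1 f = f$)
$\left(s{\left(-1,-5 \right)} + \left(25 - 24\right)\right) t{\left(-3 - 5 \right)} = \left(7 + \left(25 - 24\right)\right) \left(-3 - 5\right) = \left(7 + \left(25 - 24\right)\right) \left(-8\right) = \left(7 + 1\right) \left(-8\right) = 8 \left(-8\right) = -64$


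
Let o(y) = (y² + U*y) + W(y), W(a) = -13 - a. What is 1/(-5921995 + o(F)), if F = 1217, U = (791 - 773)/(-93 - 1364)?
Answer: -1457/6472214058 ≈ -2.2512e-7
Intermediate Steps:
U = -18/1457 (U = 18/(-1457) = 18*(-1/1457) = -18/1457 ≈ -0.012354)
o(y) = -13 + y² - 1475*y/1457 (o(y) = (y² - 18*y/1457) + (-13 - y) = -13 + y² - 1475*y/1457)
1/(-5921995 + o(F)) = 1/(-5921995 + (-13 + 1217² - 1475/1457*1217)) = 1/(-5921995 + (-13 + 1481089 - 1795075/1457)) = 1/(-5921995 + 2156132657/1457) = 1/(-6472214058/1457) = -1457/6472214058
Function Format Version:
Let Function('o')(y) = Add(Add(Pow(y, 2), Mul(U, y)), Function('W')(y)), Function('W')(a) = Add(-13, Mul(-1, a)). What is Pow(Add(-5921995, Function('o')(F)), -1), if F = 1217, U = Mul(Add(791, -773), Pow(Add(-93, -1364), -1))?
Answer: Rational(-1457, 6472214058) ≈ -2.2512e-7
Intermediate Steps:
U = Rational(-18, 1457) (U = Mul(18, Pow(-1457, -1)) = Mul(18, Rational(-1, 1457)) = Rational(-18, 1457) ≈ -0.012354)
Function('o')(y) = Add(-13, Pow(y, 2), Mul(Rational(-1475, 1457), y)) (Function('o')(y) = Add(Add(Pow(y, 2), Mul(Rational(-18, 1457), y)), Add(-13, Mul(-1, y))) = Add(-13, Pow(y, 2), Mul(Rational(-1475, 1457), y)))
Pow(Add(-5921995, Function('o')(F)), -1) = Pow(Add(-5921995, Add(-13, Pow(1217, 2), Mul(Rational(-1475, 1457), 1217))), -1) = Pow(Add(-5921995, Add(-13, 1481089, Rational(-1795075, 1457))), -1) = Pow(Add(-5921995, Rational(2156132657, 1457)), -1) = Pow(Rational(-6472214058, 1457), -1) = Rational(-1457, 6472214058)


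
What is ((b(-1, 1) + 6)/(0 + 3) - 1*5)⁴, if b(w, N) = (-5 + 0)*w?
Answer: 256/81 ≈ 3.1605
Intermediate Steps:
b(w, N) = -5*w
((b(-1, 1) + 6)/(0 + 3) - 1*5)⁴ = ((-5*(-1) + 6)/(0 + 3) - 1*5)⁴ = ((5 + 6)/3 - 5)⁴ = (11*(⅓) - 5)⁴ = (11/3 - 5)⁴ = (-4/3)⁴ = 256/81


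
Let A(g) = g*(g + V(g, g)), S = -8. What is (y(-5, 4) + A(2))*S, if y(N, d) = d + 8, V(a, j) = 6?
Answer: -224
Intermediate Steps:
y(N, d) = 8 + d
A(g) = g*(6 + g) (A(g) = g*(g + 6) = g*(6 + g))
(y(-5, 4) + A(2))*S = ((8 + 4) + 2*(6 + 2))*(-8) = (12 + 2*8)*(-8) = (12 + 16)*(-8) = 28*(-8) = -224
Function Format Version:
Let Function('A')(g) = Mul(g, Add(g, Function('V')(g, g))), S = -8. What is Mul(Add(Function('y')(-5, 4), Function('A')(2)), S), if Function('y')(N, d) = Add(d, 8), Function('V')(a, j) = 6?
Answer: -224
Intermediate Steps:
Function('y')(N, d) = Add(8, d)
Function('A')(g) = Mul(g, Add(6, g)) (Function('A')(g) = Mul(g, Add(g, 6)) = Mul(g, Add(6, g)))
Mul(Add(Function('y')(-5, 4), Function('A')(2)), S) = Mul(Add(Add(8, 4), Mul(2, Add(6, 2))), -8) = Mul(Add(12, Mul(2, 8)), -8) = Mul(Add(12, 16), -8) = Mul(28, -8) = -224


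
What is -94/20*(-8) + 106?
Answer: 718/5 ≈ 143.60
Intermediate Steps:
-94/20*(-8) + 106 = -94*1/20*(-8) + 106 = -47/10*(-8) + 106 = 188/5 + 106 = 718/5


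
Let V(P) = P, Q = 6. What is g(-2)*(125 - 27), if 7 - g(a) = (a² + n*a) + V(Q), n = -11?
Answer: -2450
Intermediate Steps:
g(a) = 1 - a² + 11*a (g(a) = 7 - ((a² - 11*a) + 6) = 7 - (6 + a² - 11*a) = 7 + (-6 - a² + 11*a) = 1 - a² + 11*a)
g(-2)*(125 - 27) = (1 - 1*(-2)² + 11*(-2))*(125 - 27) = (1 - 1*4 - 22)*98 = (1 - 4 - 22)*98 = -25*98 = -2450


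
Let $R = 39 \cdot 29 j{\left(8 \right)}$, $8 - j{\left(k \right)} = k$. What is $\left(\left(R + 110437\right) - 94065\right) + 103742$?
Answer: $120114$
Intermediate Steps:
$j{\left(k \right)} = 8 - k$
$R = 0$ ($R = 39 \cdot 29 \left(8 - 8\right) = 1131 \left(8 - 8\right) = 1131 \cdot 0 = 0$)
$\left(\left(R + 110437\right) - 94065\right) + 103742 = \left(\left(0 + 110437\right) - 94065\right) + 103742 = \left(110437 - 94065\right) + 103742 = 16372 + 103742 = 120114$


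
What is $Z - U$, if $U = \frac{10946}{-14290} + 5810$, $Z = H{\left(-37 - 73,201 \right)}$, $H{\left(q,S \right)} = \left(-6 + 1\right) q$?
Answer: $- \frac{37577227}{7145} \approx -5259.2$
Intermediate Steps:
$H{\left(q,S \right)} = - 5 q$
$Z = 550$ ($Z = - 5 \left(-37 - 73\right) = \left(-5\right) \left(-110\right) = 550$)
$U = \frac{41506977}{7145}$ ($U = 10946 \left(- \frac{1}{14290}\right) + 5810 = - \frac{5473}{7145} + 5810 = \frac{41506977}{7145} \approx 5809.2$)
$Z - U = 550 - \frac{41506977}{7145} = - \frac{37577227}{7145}$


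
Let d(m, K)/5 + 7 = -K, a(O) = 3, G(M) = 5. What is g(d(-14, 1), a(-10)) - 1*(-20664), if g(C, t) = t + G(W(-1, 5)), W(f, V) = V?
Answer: 20672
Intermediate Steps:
d(m, K) = -35 - 5*K (d(m, K) = -35 + 5*(-K) = -35 - 5*K)
g(C, t) = 5 + t (g(C, t) = t + 5 = 5 + t)
g(d(-14, 1), a(-10)) - 1*(-20664) = (5 + 3) - 1*(-20664) = 8 + 20664 = 20672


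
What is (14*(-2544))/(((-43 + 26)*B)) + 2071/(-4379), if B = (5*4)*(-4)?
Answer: -9923689/372215 ≈ -26.661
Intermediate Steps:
B = -80 (B = 20*(-4) = -80)
(14*(-2544))/(((-43 + 26)*B)) + 2071/(-4379) = (14*(-2544))/(((-43 + 26)*(-80))) + 2071/(-4379) = -35616/((-17*(-80))) + 2071*(-1/4379) = -35616/1360 - 2071/4379 = -35616*1/1360 - 2071/4379 = -2226/85 - 2071/4379 = -9923689/372215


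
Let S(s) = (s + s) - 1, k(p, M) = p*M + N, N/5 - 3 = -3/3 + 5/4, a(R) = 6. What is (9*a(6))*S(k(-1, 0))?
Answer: 1701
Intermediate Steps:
N = 65/4 (N = 15 + 5*(-3/3 + 5/4) = 15 + 5*(-3*⅓ + 5*(¼)) = 15 + 5*(-1 + 5/4) = 15 + 5*(¼) = 15 + 5/4 = 65/4 ≈ 16.250)
k(p, M) = 65/4 + M*p (k(p, M) = p*M + 65/4 = M*p + 65/4 = 65/4 + M*p)
S(s) = -1 + 2*s (S(s) = 2*s - 1 = -1 + 2*s)
(9*a(6))*S(k(-1, 0)) = (9*6)*(-1 + 2*(65/4 + 0*(-1))) = 54*(-1 + 2*(65/4 + 0)) = 54*(-1 + 2*(65/4)) = 54*(-1 + 65/2) = 54*(63/2) = 1701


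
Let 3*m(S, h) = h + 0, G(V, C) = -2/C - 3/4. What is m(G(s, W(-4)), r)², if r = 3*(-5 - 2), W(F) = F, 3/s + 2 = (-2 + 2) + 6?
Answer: 49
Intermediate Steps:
s = ¾ (s = 3/(-2 + ((-2 + 2) + 6)) = 3/(-2 + (0 + 6)) = 3/(-2 + 6) = 3/4 = 3*(¼) = ¾ ≈ 0.75000)
G(V, C) = -¾ - 2/C (G(V, C) = -2/C - 3*¼ = -2/C - ¾ = -¾ - 2/C)
r = -21 (r = 3*(-7) = -21)
m(S, h) = h/3 (m(S, h) = (h + 0)/3 = h/3)
m(G(s, W(-4)), r)² = ((⅓)*(-21))² = (-7)² = 49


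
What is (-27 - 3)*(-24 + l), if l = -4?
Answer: 840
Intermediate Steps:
(-27 - 3)*(-24 + l) = (-27 - 3)*(-24 - 4) = -30*(-28) = 840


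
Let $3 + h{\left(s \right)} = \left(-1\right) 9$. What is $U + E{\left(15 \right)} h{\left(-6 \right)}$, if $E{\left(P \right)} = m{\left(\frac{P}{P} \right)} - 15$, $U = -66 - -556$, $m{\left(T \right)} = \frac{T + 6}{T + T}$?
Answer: $628$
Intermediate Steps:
$m{\left(T \right)} = \frac{6 + T}{2 T}$
$h{\left(s \right)} = -12$ ($h{\left(s \right)} = -3 - 9 = -12$)
$U = 490$ ($U = -66 + 556 = 490$)
$E{\left(P \right)} = - \frac{23}{2}$ ($E{\left(P \right)} = \frac{6 + \frac{P}{P}}{2 \frac{P}{P}} - 15 = \frac{6 + 1}{2 \cdot 1} - 15 = \frac{1}{2} \cdot 1 \cdot 7 - 15 = \frac{7}{2} - 15 = - \frac{23}{2}$)
$U + E{\left(15 \right)} h{\left(-6 \right)} = 490 - -138 = 490 + 138 = 628$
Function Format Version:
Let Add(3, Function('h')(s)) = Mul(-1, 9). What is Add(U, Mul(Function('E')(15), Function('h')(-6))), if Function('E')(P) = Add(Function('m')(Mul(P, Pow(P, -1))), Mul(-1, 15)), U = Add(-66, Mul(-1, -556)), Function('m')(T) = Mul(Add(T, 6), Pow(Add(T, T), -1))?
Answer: 628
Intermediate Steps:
Function('m')(T) = Mul(Rational(1, 2), Pow(T, -1), Add(6, T)) (Function('m')(T) = Mul(Add(6, T), Pow(Mul(2, T), -1)) = Mul(Add(6, T), Mul(Rational(1, 2), Pow(T, -1))) = Mul(Rational(1, 2), Pow(T, -1), Add(6, T)))
Function('h')(s) = -12 (Function('h')(s) = Add(-3, Mul(-1, 9)) = Add(-3, -9) = -12)
U = 490 (U = Add(-66, 556) = 490)
Function('E')(P) = Rational(-23, 2) (Function('E')(P) = Add(Mul(Rational(1, 2), Pow(Mul(P, Pow(P, -1)), -1), Add(6, Mul(P, Pow(P, -1)))), Mul(-1, 15)) = Add(Mul(Rational(1, 2), Pow(1, -1), Add(6, 1)), -15) = Add(Mul(Rational(1, 2), 1, 7), -15) = Add(Rational(7, 2), -15) = Rational(-23, 2))
Add(U, Mul(Function('E')(15), Function('h')(-6))) = Add(490, Mul(Rational(-23, 2), -12)) = Add(490, 138) = 628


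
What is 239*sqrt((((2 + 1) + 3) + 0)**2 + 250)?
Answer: 239*sqrt(286) ≈ 4041.9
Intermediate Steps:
239*sqrt((((2 + 1) + 3) + 0)**2 + 250) = 239*sqrt(((3 + 3) + 0)**2 + 250) = 239*sqrt((6 + 0)**2 + 250) = 239*sqrt(6**2 + 250) = 239*sqrt(36 + 250) = 239*sqrt(286)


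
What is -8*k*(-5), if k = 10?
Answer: 400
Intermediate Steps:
-8*k*(-5) = -8*10*(-5) = -80*(-5) = 400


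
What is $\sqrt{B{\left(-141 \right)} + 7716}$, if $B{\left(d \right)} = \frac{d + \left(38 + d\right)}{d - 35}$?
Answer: $\frac{\sqrt{3735215}}{22} \approx 87.849$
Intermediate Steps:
$B{\left(d \right)} = \frac{38 + 2 d}{-35 + d}$
$\sqrt{B{\left(-141 \right)} + 7716} = \sqrt{\frac{2 \left(19 - 141\right)}{-35 - 141} + 7716} = \sqrt{2 \frac{1}{-176} \left(-122\right) + 7716} = \sqrt{2 \left(- \frac{1}{176}\right) \left(-122\right) + 7716} = \sqrt{\frac{61}{44} + 7716} = \sqrt{\frac{339565}{44}} = \frac{\sqrt{3735215}}{22}$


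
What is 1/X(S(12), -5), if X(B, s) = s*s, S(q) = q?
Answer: 1/25 ≈ 0.040000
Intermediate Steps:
X(B, s) = s**2
1/X(S(12), -5) = 1/((-5)**2) = 1/25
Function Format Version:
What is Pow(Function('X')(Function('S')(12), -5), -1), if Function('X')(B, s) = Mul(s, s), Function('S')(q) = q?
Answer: Rational(1, 25) ≈ 0.040000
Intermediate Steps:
Function('X')(B, s) = Pow(s, 2)
Pow(Function('X')(Function('S')(12), -5), -1) = Pow(Pow(-5, 2), -1) = Pow(25, -1) = Rational(1, 25)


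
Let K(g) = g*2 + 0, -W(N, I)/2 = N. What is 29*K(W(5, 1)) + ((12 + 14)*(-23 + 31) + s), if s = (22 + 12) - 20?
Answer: -358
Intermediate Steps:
W(N, I) = -2*N
s = 14 (s = 34 - 20 = 14)
K(g) = 2*g (K(g) = 2*g + 0 = 2*g)
29*K(W(5, 1)) + ((12 + 14)*(-23 + 31) + s) = 29*(2*(-2*5)) + ((12 + 14)*(-23 + 31) + 14) = 29*(2*(-10)) + (26*8 + 14) = 29*(-20) + (208 + 14) = -580 + 222 = -358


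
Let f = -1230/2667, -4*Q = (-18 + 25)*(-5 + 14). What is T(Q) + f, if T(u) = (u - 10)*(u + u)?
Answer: 5765441/7112 ≈ 810.66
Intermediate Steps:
Q = -63/4 (Q = -(-18 + 25)*(-5 + 14)/4 = -7*9/4 = -¼*63 = -63/4 ≈ -15.750)
T(u) = 2*u*(-10 + u) (T(u) = (-10 + u)*(2*u) = 2*u*(-10 + u))
f = -410/889 (f = -1230*1/2667 = -410/889 ≈ -0.46119)
T(Q) + f = 2*(-63/4)*(-10 - 63/4) - 410/889 = 2*(-63/4)*(-103/4) - 410/889 = 6489/8 - 410/889 = 5765441/7112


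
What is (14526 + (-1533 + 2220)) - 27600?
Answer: -12387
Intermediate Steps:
(14526 + (-1533 + 2220)) - 27600 = (14526 + 687) - 27600 = 15213 - 27600 = -12387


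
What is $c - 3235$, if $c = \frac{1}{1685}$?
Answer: $- \frac{5450974}{1685} \approx -3235.0$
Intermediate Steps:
$c = \frac{1}{1685} \approx 0.00059347$
$c - 3235 = \frac{1}{1685} - 3235 = - \frac{5450974}{1685}$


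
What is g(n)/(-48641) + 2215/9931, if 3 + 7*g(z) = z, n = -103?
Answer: 755231391/3381376397 ≈ 0.22335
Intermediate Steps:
g(z) = -3/7 + z/7
g(n)/(-48641) + 2215/9931 = (-3/7 + (⅐)*(-103))/(-48641) + 2215/9931 = (-3/7 - 103/7)*(-1/48641) + 2215*(1/9931) = -106/7*(-1/48641) + 2215/9931 = 106/340487 + 2215/9931 = 755231391/3381376397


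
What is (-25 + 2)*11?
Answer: -253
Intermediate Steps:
(-25 + 2)*11 = -23*11 = -253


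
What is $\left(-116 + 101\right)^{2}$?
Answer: $225$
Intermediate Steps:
$\left(-116 + 101\right)^{2} = \left(-15\right)^{2} = 225$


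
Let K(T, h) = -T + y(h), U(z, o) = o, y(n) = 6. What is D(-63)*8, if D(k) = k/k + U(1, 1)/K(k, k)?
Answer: 560/69 ≈ 8.1159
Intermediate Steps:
K(T, h) = 6 - T (K(T, h) = -T + 6 = 6 - T)
D(k) = 1 + 1/(6 - k) (D(k) = k/k + 1/(6 - k) = 1 + 1/(6 - k))
D(-63)*8 = ((-7 - 63)/(-6 - 63))*8 = (-70/(-69))*8 = -1/69*(-70)*8 = (70/69)*8 = 560/69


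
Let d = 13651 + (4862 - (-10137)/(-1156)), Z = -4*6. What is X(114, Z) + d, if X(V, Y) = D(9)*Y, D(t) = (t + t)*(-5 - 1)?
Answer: 24387243/1156 ≈ 21096.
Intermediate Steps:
D(t) = -12*t (D(t) = (2*t)*(-6) = -12*t)
Z = -24
X(V, Y) = -108*Y (X(V, Y) = (-12*9)*Y = -108*Y)
d = 21390891/1156 (d = 13651 + (4862 - (-10137)*(-1)/1156) = 13651 + (4862 - 1*10137/1156) = 13651 + (4862 - 10137/1156) = 13651 + 5610335/1156 = 21390891/1156 ≈ 18504.)
X(114, Z) + d = -108*(-24) + 21390891/1156 = 2592 + 21390891/1156 = 24387243/1156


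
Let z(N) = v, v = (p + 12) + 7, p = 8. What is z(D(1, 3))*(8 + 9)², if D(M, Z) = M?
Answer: 7803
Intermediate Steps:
v = 27 (v = (8 + 12) + 7 = 20 + 7 = 27)
z(N) = 27
z(D(1, 3))*(8 + 9)² = 27*(8 + 9)² = 27*17² = 27*289 = 7803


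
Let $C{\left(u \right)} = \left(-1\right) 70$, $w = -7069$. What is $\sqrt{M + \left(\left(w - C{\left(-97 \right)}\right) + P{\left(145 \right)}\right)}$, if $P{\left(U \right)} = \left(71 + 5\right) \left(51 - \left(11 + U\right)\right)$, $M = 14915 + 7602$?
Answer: $\sqrt{7538} \approx 86.822$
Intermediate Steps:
$C{\left(u \right)} = -70$
$M = 22517$
$P{\left(U \right)} = 3040 - 76 U$ ($P{\left(U \right)} = 76 \left(40 - U\right) = 3040 - 76 U$)
$\sqrt{M + \left(\left(w - C{\left(-97 \right)}\right) + P{\left(145 \right)}\right)} = \sqrt{22517 + \left(\left(-7069 - -70\right) + \left(3040 - 11020\right)\right)} = \sqrt{22517 + \left(\left(-7069 + 70\right) + \left(3040 - 11020\right)\right)} = \sqrt{22517 - 14979} = \sqrt{7538}$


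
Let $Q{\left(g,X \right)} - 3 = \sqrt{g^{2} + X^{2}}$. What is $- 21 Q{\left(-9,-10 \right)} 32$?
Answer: $-2016 - 672 \sqrt{181} \approx -11057.0$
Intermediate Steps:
$Q{\left(g,X \right)} = 3 + \sqrt{X^{2} + g^{2}}$ ($Q{\left(g,X \right)} = 3 + \sqrt{g^{2} + X^{2}} = 3 + \sqrt{X^{2} + g^{2}}$)
$- 21 Q{\left(-9,-10 \right)} 32 = - 21 \left(3 + \sqrt{\left(-10\right)^{2} + \left(-9\right)^{2}}\right) 32 = - 21 \left(3 + \sqrt{100 + 81}\right) 32 = - 21 \left(3 + \sqrt{181}\right) 32 = \left(-63 - 21 \sqrt{181}\right) 32 = -2016 - 672 \sqrt{181}$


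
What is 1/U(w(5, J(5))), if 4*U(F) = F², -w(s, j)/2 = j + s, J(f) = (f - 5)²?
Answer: 1/25 ≈ 0.040000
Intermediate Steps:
J(f) = (-5 + f)²
w(s, j) = -2*j - 2*s (w(s, j) = -2*(j + s) = -2*j - 2*s)
U(F) = F²/4
1/U(w(5, J(5))) = 1/((-2*(-5 + 5)² - 2*5)²/4) = 1/((-2*0² - 10)²/4) = 1/((-2*0 - 10)²/4) = 1/((0 - 10)²/4) = 1/((¼)*(-10)²) = 1/((¼)*100) = 1/25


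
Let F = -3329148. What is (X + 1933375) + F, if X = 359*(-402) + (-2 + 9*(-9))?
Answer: -1540174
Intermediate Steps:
X = -144401 (X = -144318 + (-2 - 81) = -144318 - 83 = -144401)
(X + 1933375) + F = (-144401 + 1933375) - 3329148 = 1788974 - 3329148 = -1540174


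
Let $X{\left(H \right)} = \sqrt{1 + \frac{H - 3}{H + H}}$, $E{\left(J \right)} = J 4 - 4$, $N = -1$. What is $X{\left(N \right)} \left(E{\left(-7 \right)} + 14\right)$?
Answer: $- 18 \sqrt{3} \approx -31.177$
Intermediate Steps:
$E{\left(J \right)} = -4 + 4 J$ ($E{\left(J \right)} = 4 J - 4 = -4 + 4 J$)
$X{\left(H \right)} = \sqrt{1 + \frac{-3 + H}{2 H}}$
$X{\left(N \right)} \left(E{\left(-7 \right)} + 14\right) = \frac{\sqrt{6} \sqrt{\frac{-1 - 1}{-1}}}{2} \left(\left(-4 + 4 \left(-7\right)\right) + 14\right) = \frac{\sqrt{6} \sqrt{\left(-1\right) \left(-2\right)}}{2} \left(\left(-4 - 28\right) + 14\right) = \frac{\sqrt{6} \sqrt{2}}{2} \left(-32 + 14\right) = \sqrt{3} \left(-18\right) = - 18 \sqrt{3}$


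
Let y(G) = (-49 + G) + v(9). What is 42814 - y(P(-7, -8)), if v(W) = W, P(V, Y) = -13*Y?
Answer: 42750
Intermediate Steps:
y(G) = -40 + G (y(G) = (-49 + G) + 9 = -40 + G)
42814 - y(P(-7, -8)) = 42814 - (-40 - 13*(-8)) = 42814 - (-40 + 104) = 42814 - 1*64 = 42814 - 64 = 42750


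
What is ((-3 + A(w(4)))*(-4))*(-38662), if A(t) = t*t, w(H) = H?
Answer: 2010424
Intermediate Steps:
A(t) = t²
((-3 + A(w(4)))*(-4))*(-38662) = ((-3 + 4²)*(-4))*(-38662) = ((-3 + 16)*(-4))*(-38662) = (13*(-4))*(-38662) = -52*(-38662) = 2010424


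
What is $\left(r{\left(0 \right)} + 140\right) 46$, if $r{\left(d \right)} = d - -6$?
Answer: $6716$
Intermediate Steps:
$r{\left(d \right)} = 6 + d$ ($r{\left(d \right)} = d + 6 = 6 + d$)
$\left(r{\left(0 \right)} + 140\right) 46 = \left(\left(6 + 0\right) + 140\right) 46 = \left(6 + 140\right) 46 = 146 \cdot 46 = 6716$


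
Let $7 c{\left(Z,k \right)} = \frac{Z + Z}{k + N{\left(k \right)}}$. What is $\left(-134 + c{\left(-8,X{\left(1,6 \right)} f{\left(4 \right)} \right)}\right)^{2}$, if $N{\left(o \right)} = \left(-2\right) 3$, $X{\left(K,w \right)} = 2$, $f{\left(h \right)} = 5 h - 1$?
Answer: $\frac{3523129}{196} \approx 17975.0$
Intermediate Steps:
$f{\left(h \right)} = -1 + 5 h$
$N{\left(o \right)} = -6$
$c{\left(Z,k \right)} = \frac{2 Z}{7 \left(-6 + k\right)}$ ($c{\left(Z,k \right)} = \frac{\left(Z + Z\right) \frac{1}{k - 6}}{7} = \frac{2 Z \frac{1}{-6 + k}}{7} = \frac{2 Z}{7 \left(-6 + k\right)}$)
$\left(-134 + c{\left(-8,X{\left(1,6 \right)} f{\left(4 \right)} \right)}\right)^{2} = \left(-134 + \frac{2}{7} \left(-8\right) \frac{1}{-6 + 2 \left(-1 + 5 \cdot 4\right)}\right)^{2} = \left(-134 + \frac{2}{7} \left(-8\right) \frac{1}{-6 + 2 \left(-1 + 20\right)}\right)^{2} = \left(-134 + \frac{2}{7} \left(-8\right) \frac{1}{-6 + 2 \cdot 19}\right)^{2} = \left(-134 + \frac{2}{7} \left(-8\right) \frac{1}{-6 + 38}\right)^{2} = \left(-134 + \frac{2}{7} \left(-8\right) \frac{1}{32}\right)^{2} = \left(-134 - \frac{1}{14}\right)^{2} = \left(- \frac{1877}{14}\right)^{2} = \frac{3523129}{196}$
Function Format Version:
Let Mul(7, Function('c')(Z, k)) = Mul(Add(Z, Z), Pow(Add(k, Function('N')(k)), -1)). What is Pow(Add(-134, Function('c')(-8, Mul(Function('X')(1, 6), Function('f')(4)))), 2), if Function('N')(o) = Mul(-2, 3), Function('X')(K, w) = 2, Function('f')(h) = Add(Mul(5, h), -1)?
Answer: Rational(3523129, 196) ≈ 17975.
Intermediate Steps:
Function('f')(h) = Add(-1, Mul(5, h))
Function('N')(o) = -6
Function('c')(Z, k) = Mul(Rational(2, 7), Z, Pow(Add(-6, k), -1)) (Function('c')(Z, k) = Mul(Rational(1, 7), Mul(Add(Z, Z), Pow(Add(k, -6), -1))) = Mul(Rational(1, 7), Mul(Mul(2, Z), Pow(Add(-6, k), -1))) = Mul(Rational(1, 7), Mul(2, Z, Pow(Add(-6, k), -1))) = Mul(Rational(2, 7), Z, Pow(Add(-6, k), -1)))
Pow(Add(-134, Function('c')(-8, Mul(Function('X')(1, 6), Function('f')(4)))), 2) = Pow(Add(-134, Mul(Rational(2, 7), -8, Pow(Add(-6, Mul(2, Add(-1, Mul(5, 4)))), -1))), 2) = Pow(Add(-134, Mul(Rational(2, 7), -8, Pow(Add(-6, Mul(2, Add(-1, 20))), -1))), 2) = Pow(Add(-134, Mul(Rational(2, 7), -8, Pow(Add(-6, Mul(2, 19)), -1))), 2) = Pow(Add(-134, Mul(Rational(2, 7), -8, Pow(Add(-6, 38), -1))), 2) = Pow(Add(-134, Mul(Rational(2, 7), -8, Pow(32, -1))), 2) = Pow(Add(-134, Mul(Rational(2, 7), -8, Rational(1, 32))), 2) = Pow(Add(-134, Rational(-1, 14)), 2) = Pow(Rational(-1877, 14), 2) = Rational(3523129, 196)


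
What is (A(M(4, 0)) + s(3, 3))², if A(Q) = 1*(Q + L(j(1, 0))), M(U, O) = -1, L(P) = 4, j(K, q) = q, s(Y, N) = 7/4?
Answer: 361/16 ≈ 22.563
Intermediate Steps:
s(Y, N) = 7/4 (s(Y, N) = 7*(¼) = 7/4)
A(Q) = 4 + Q (A(Q) = 1*(Q + 4) = 1*(4 + Q) = 4 + Q)
(A(M(4, 0)) + s(3, 3))² = ((4 - 1) + 7/4)² = (3 + 7/4)² = (19/4)² = 361/16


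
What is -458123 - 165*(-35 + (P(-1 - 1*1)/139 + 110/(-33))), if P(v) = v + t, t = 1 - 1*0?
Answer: -62799757/139 ≈ -4.5180e+5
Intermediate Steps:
t = 1 (t = 1 + 0 = 1)
P(v) = 1 + v (P(v) = v + 1 = 1 + v)
-458123 - 165*(-35 + (P(-1 - 1*1)/139 + 110/(-33))) = -458123 - 165*(-35 + ((1 + (-1 - 1*1))/139 + 110/(-33))) = -458123 - 165*(-35 + ((1 + (-1 - 1))*(1/139) + 110*(-1/33))) = -458123 - 165*(-35 + ((1 - 2)*(1/139) - 10/3)) = -458123 - 165*(-35 + (-1*1/139 - 10/3)) = -458123 - 165*(-35 + (-1/139 - 10/3)) = -458123 - 165*(-35 - 1393/417) = -458123 - 165*(-15988)/417 = -458123 - 1*(-879340/139) = -458123 + 879340/139 = -62799757/139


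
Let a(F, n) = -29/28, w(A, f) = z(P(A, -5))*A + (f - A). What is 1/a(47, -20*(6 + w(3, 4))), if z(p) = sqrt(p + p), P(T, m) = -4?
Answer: -28/29 ≈ -0.96552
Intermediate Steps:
z(p) = sqrt(2)*sqrt(p) (z(p) = sqrt(2*p) = sqrt(2)*sqrt(p))
w(A, f) = f - A + 2*I*A*sqrt(2) (w(A, f) = (sqrt(2)*sqrt(-4))*A + (f - A) = (sqrt(2)*(2*I))*A + (f - A) = (2*I*sqrt(2))*A + (f - A) = 2*I*A*sqrt(2) + (f - A) = f - A + 2*I*A*sqrt(2))
a(F, n) = -29/28 (a(F, n) = -29*1/28 = -29/28)
1/a(47, -20*(6 + w(3, 4))) = 1/(-29/28) = -28/29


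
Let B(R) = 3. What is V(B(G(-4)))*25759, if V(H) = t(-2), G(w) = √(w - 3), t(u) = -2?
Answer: -51518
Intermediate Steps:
G(w) = √(-3 + w)
V(H) = -2
V(B(G(-4)))*25759 = -2*25759 = -51518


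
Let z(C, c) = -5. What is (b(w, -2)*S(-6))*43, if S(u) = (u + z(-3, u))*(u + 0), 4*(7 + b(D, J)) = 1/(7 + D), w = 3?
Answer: -395901/20 ≈ -19795.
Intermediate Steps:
b(D, J) = -7 + 1/(4*(7 + D))
S(u) = u*(-5 + u) (S(u) = (u - 5)*(u + 0) = (-5 + u)*u = u*(-5 + u))
(b(w, -2)*S(-6))*43 = (((-195 - 28*3)/(4*(7 + 3)))*(-6*(-5 - 6)))*43 = (((1/4)*(-195 - 84)/10)*(-6*(-11)))*43 = (((1/4)*(1/10)*(-279))*66)*43 = -279/40*66*43 = -9207/20*43 = -395901/20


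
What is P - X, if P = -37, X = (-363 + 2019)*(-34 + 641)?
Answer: -1005229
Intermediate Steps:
X = 1005192 (X = 1656*607 = 1005192)
P - X = -37 - 1*1005192 = -37 - 1005192 = -1005229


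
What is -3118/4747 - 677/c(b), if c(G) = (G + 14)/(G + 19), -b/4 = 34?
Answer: -376385519/579134 ≈ -649.91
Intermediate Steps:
b = -136 (b = -4*34 = -136)
c(G) = (14 + G)/(19 + G)
-3118/4747 - 677/c(b) = -3118/4747 - 677*(19 - 136)/(14 - 136) = -3118*1/4747 - 677/(-122/(-117)) = -3118/4747 - 677/((-1/117*(-122))) = -3118/4747 - 677/122/117 = -3118/4747 - 677*117/122 = -3118/4747 - 79209/122 = -376385519/579134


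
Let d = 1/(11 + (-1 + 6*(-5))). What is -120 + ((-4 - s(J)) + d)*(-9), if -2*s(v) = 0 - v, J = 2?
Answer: -1491/20 ≈ -74.550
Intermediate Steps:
s(v) = v/2 (s(v) = -(0 - v)/2 = -(-1)*v/2 = v/2)
d = -1/20 (d = 1/(11 + (-1 - 30)) = 1/(11 - 31) = 1/(-20) = -1/20 ≈ -0.050000)
-120 + ((-4 - s(J)) + d)*(-9) = -120 + ((-4 - 2/2) - 1/20)*(-9) = -120 + ((-4 - 1*1) - 1/20)*(-9) = -120 + ((-4 - 1) - 1/20)*(-9) = -120 + (-5 - 1/20)*(-9) = -120 - 101/20*(-9) = -120 + 909/20 = -1491/20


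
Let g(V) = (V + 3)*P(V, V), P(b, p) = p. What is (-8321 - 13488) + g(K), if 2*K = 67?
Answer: -82345/4 ≈ -20586.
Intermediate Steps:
K = 67/2 (K = (½)*67 = 67/2 ≈ 33.500)
g(V) = V*(3 + V) (g(V) = (V + 3)*V = (3 + V)*V = V*(3 + V))
(-8321 - 13488) + g(K) = (-8321 - 13488) + 67*(3 + 67/2)/2 = -21809 + (67/2)*(73/2) = -21809 + 4891/4 = -82345/4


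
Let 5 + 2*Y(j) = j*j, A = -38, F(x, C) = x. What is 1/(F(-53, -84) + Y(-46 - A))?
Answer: -2/47 ≈ -0.042553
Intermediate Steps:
Y(j) = -5/2 + j**2/2 (Y(j) = -5/2 + (j*j)/2 = -5/2 + j**2/2)
1/(F(-53, -84) + Y(-46 - A)) = 1/(-53 + (-5/2 + (-46 - 1*(-38))**2/2)) = 1/(-53 + (-5/2 + (-46 + 38)**2/2)) = 1/(-53 + (-5/2 + (1/2)*(-8)**2)) = 1/(-53 + (-5/2 + (1/2)*64)) = 1/(-53 + (-5/2 + 32)) = 1/(-53 + 59/2) = 1/(-47/2) = -2/47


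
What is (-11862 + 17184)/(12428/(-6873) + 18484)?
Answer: 18289053/63514052 ≈ 0.28795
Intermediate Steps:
(-11862 + 17184)/(12428/(-6873) + 18484) = 5322/(12428*(-1/6873) + 18484) = 5322/(-12428/6873 + 18484) = 5322/(127028104/6873) = 5322*(6873/127028104) = 18289053/63514052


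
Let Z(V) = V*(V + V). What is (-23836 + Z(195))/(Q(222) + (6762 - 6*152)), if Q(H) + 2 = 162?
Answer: 26107/3005 ≈ 8.6879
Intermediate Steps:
Q(H) = 160 (Q(H) = -2 + 162 = 160)
Z(V) = 2*V² (Z(V) = V*(2*V) = 2*V²)
(-23836 + Z(195))/(Q(222) + (6762 - 6*152)) = (-23836 + 2*195²)/(160 + (6762 - 6*152)) = (-23836 + 2*38025)/(160 + (6762 - 912)) = (-23836 + 76050)/(160 + 5850) = 52214/6010 = 52214*(1/6010) = 26107/3005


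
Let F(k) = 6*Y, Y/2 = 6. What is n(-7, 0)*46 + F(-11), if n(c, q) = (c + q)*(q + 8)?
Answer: -2504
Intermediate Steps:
Y = 12 (Y = 2*6 = 12)
F(k) = 72 (F(k) = 6*12 = 72)
n(c, q) = (8 + q)*(c + q) (n(c, q) = (c + q)*(8 + q) = (8 + q)*(c + q))
n(-7, 0)*46 + F(-11) = (0**2 + 8*(-7) + 8*0 - 7*0)*46 + 72 = (0 - 56 + 0 + 0)*46 + 72 = -56*46 + 72 = -2576 + 72 = -2504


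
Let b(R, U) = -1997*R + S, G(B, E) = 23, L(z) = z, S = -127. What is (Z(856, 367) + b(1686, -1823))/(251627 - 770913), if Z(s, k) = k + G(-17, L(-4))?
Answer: 3366679/519286 ≈ 6.4833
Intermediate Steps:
Z(s, k) = 23 + k (Z(s, k) = k + 23 = 23 + k)
b(R, U) = -127 - 1997*R (b(R, U) = -1997*R - 127 = -127 - 1997*R)
(Z(856, 367) + b(1686, -1823))/(251627 - 770913) = ((23 + 367) + (-127 - 1997*1686))/(251627 - 770913) = (390 + (-127 - 3366942))/(-519286) = (390 - 3367069)*(-1/519286) = -3366679*(-1/519286) = 3366679/519286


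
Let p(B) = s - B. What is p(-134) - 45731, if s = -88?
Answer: -45685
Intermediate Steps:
p(B) = -88 - B
p(-134) - 45731 = (-88 - 1*(-134)) - 45731 = (-88 + 134) - 45731 = 46 - 45731 = -45685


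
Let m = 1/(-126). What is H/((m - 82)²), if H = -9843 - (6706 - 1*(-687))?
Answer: -273638736/106770889 ≈ -2.5629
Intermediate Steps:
m = -1/126 ≈ -0.0079365
H = -17236 (H = -9843 - (6706 + 687) = -9843 - 1*7393 = -9843 - 7393 = -17236)
H/((m - 82)²) = -17236/(-1/126 - 82)² = -17236/((-10333/126)²) = -17236/106770889/15876 = -17236*15876/106770889 = -273638736/106770889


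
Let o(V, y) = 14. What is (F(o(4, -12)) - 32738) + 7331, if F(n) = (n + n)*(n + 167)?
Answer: -20339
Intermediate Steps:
F(n) = 2*n*(167 + n) (F(n) = (2*n)*(167 + n) = 2*n*(167 + n))
(F(o(4, -12)) - 32738) + 7331 = (2*14*(167 + 14) - 32738) + 7331 = (2*14*181 - 32738) + 7331 = (5068 - 32738) + 7331 = -27670 + 7331 = -20339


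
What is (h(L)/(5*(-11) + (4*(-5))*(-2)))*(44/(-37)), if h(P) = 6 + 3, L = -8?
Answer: 132/185 ≈ 0.71351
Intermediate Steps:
h(P) = 9
(h(L)/(5*(-11) + (4*(-5))*(-2)))*(44/(-37)) = (9/(5*(-11) + (4*(-5))*(-2)))*(44/(-37)) = (9/(-55 - 20*(-2)))*(44*(-1/37)) = (9/(-55 + 40))*(-44/37) = (9/(-15))*(-44/37) = (9*(-1/15))*(-44/37) = -⅗*(-44/37) = 132/185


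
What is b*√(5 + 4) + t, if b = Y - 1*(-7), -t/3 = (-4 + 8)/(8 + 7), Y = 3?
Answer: 146/5 ≈ 29.200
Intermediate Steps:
t = -⅘ (t = -3*(-4 + 8)/(8 + 7) = -12/15 = -3*4/15 = -⅘ ≈ -0.80000)
b = 10 (b = 3 - 1*(-7) = 3 + 7 = 10)
b*√(5 + 4) + t = 10*√(5 + 4) - ⅘ = 10*√9 - ⅘ = 10*3 - ⅘ = 30 - ⅘ = 146/5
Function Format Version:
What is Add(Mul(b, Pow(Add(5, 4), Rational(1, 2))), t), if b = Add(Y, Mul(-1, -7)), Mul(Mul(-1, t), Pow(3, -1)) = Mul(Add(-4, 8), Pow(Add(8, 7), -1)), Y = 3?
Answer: Rational(146, 5) ≈ 29.200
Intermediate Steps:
t = Rational(-4, 5) (t = Mul(-3, Mul(Add(-4, 8), Pow(Add(8, 7), -1))) = Mul(-3, Mul(4, Pow(15, -1))) = Mul(-3, Mul(4, Rational(1, 15))) = Mul(-3, Rational(4, 15)) = Rational(-4, 5) ≈ -0.80000)
b = 10 (b = Add(3, Mul(-1, -7)) = Add(3, 7) = 10)
Add(Mul(b, Pow(Add(5, 4), Rational(1, 2))), t) = Add(Mul(10, Pow(Add(5, 4), Rational(1, 2))), Rational(-4, 5)) = Add(Mul(10, Pow(9, Rational(1, 2))), Rational(-4, 5)) = Add(Mul(10, 3), Rational(-4, 5)) = Add(30, Rational(-4, 5)) = Rational(146, 5)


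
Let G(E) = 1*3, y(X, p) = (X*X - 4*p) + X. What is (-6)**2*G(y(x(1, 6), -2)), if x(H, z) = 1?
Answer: 108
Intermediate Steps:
y(X, p) = X + X**2 - 4*p (y(X, p) = (X**2 - 4*p) + X = X + X**2 - 4*p)
G(E) = 3
(-6)**2*G(y(x(1, 6), -2)) = (-6)**2*3 = 36*3 = 108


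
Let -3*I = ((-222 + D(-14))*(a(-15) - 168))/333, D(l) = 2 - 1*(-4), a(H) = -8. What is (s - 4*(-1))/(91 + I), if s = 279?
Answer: 10471/1959 ≈ 5.3451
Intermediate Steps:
D(l) = 6 (D(l) = 2 + 4 = 6)
I = -1408/37 (I = -(-222 + 6)*(-8 - 168)/(3*333) = -(-216*(-176))/(3*333) = -12672/333 = -⅓*4224/37 = -1408/37 ≈ -38.054)
(s - 4*(-1))/(91 + I) = (279 - 4*(-1))/(91 - 1408/37) = (279 + 4)/(1959/37) = 283*(37/1959) = 10471/1959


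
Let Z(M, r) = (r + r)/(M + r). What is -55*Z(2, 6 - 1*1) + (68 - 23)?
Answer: -235/7 ≈ -33.571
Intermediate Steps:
Z(M, r) = 2*r/(M + r) (Z(M, r) = (2*r)/(M + r) = 2*r/(M + r))
-55*Z(2, 6 - 1*1) + (68 - 23) = -110*(6 - 1*1)/(2 + (6 - 1*1)) + (68 - 23) = -110*(6 - 1)/(2 + (6 - 1)) + 45 = -110*5/(2 + 5) + 45 = -110*5/7 + 45 = -55*10/7 + 45 = -550/7 + 45 = -235/7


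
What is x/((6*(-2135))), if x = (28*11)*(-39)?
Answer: 286/305 ≈ 0.93771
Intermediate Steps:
x = -12012 (x = 308*(-39) = -12012)
x/((6*(-2135))) = -12012/(6*(-2135)) = -12012/(-12810) = -12012*(-1/12810) = 286/305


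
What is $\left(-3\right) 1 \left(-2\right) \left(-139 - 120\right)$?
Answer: $-1554$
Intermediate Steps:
$\left(-3\right) 1 \left(-2\right) \left(-139 - 120\right) = \left(-3\right) \left(-2\right) \left(-259\right) = 6 \left(-259\right) = -1554$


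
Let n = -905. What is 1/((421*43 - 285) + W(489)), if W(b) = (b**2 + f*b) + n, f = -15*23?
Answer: 1/87329 ≈ 1.1451e-5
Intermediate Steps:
f = -345
W(b) = -905 + b**2 - 345*b (W(b) = (b**2 - 345*b) - 905 = -905 + b**2 - 345*b)
1/((421*43 - 285) + W(489)) = 1/((421*43 - 285) + (-905 + 489**2 - 345*489)) = 1/((18103 - 285) + (-905 + 239121 - 168705)) = 1/(17818 + 69511) = 1/87329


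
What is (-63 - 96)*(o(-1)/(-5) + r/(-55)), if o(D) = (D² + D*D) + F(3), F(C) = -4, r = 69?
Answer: 7473/55 ≈ 135.87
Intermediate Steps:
o(D) = -4 + 2*D² (o(D) = (D² + D*D) - 4 = (D² + D²) - 4 = 2*D² - 4 = -4 + 2*D²)
(-63 - 96)*(o(-1)/(-5) + r/(-55)) = (-63 - 96)*((-4 + 2*(-1)²)/(-5) + 69/(-55)) = -159*((-4 + 2*1)*(-⅕) + 69*(-1/55)) = -159*((-4 + 2)*(-⅕) - 69/55) = -159*(-2*(-⅕) - 69/55) = -159*(⅖ - 69/55) = -159*(-47/55) = 7473/55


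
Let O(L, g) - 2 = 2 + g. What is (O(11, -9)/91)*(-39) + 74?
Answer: 533/7 ≈ 76.143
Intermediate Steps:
O(L, g) = 4 + g (O(L, g) = 2 + (2 + g) = 4 + g)
(O(11, -9)/91)*(-39) + 74 = ((4 - 9)/91)*(-39) + 74 = -5*1/91*(-39) + 74 = -5/91*(-39) + 74 = 15/7 + 74 = 533/7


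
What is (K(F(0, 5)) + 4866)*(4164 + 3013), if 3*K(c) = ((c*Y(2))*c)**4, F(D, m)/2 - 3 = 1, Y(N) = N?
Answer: 1926666037558/3 ≈ 6.4222e+11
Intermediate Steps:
F(D, m) = 8 (F(D, m) = 6 + 2*1 = 6 + 2 = 8)
K(c) = 16*c**8/3 (K(c) = ((c*2)*c)**4/3 = ((2*c)*c)**4/3 = (2*c**2)**4/3 = (16*c**8)/3 = 16*c**8/3)
(K(F(0, 5)) + 4866)*(4164 + 3013) = ((16/3)*8**8 + 4866)*(4164 + 3013) = ((16/3)*16777216 + 4866)*7177 = (268435456/3 + 4866)*7177 = (268450054/3)*7177 = 1926666037558/3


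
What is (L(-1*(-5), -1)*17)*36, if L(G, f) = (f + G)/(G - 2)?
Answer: 816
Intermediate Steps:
L(G, f) = (G + f)/(-2 + G)
(L(-1*(-5), -1)*17)*36 = (((-1*(-5) - 1)/(-2 - 1*(-5)))*17)*36 = (((5 - 1)/(-2 + 5))*17)*36 = ((4/3)*17)*36 = (68/3)*36 = 816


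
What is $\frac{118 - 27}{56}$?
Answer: $\frac{13}{8} \approx 1.625$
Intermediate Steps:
$\frac{118 - 27}{56} = \frac{1}{56} \cdot 91 = \frac{13}{8}$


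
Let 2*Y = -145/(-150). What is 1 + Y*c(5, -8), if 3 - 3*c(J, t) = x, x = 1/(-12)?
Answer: 3233/2160 ≈ 1.4968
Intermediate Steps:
x = -1/12 ≈ -0.083333
c(J, t) = 37/36 (c(J, t) = 1 - ⅓*(-1/12) = 1 + 1/36 = 37/36)
Y = 29/60 (Y = (-145/(-150))/2 = (-145*(-1/150))/2 = (½)*(29/30) = 29/60 ≈ 0.48333)
1 + Y*c(5, -8) = 1 + (29/60)*(37/36) = 1 + 1073/2160 = 3233/2160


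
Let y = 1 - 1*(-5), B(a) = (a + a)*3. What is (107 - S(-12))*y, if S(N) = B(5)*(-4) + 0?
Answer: 1362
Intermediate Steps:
B(a) = 6*a (B(a) = (2*a)*3 = 6*a)
S(N) = -120 (S(N) = (6*5)*(-4) + 0 = 30*(-4) + 0 = -120 + 0 = -120)
y = 6 (y = 1 + 5 = 6)
(107 - S(-12))*y = (107 - 1*(-120))*6 = (107 + 120)*6 = 227*6 = 1362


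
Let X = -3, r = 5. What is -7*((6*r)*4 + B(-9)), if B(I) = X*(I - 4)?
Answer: -1113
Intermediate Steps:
B(I) = 12 - 3*I (B(I) = -3*(I - 4) = -3*(-4 + I) = 12 - 3*I)
-7*((6*r)*4 + B(-9)) = -7*((6*5)*4 + (12 - 3*(-9))) = -7*(30*4 + (12 + 27)) = -7*(120 + 39) = -7*159 = -1113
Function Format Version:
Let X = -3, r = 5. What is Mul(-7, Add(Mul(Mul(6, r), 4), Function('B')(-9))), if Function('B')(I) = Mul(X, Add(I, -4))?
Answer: -1113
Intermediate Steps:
Function('B')(I) = Add(12, Mul(-3, I)) (Function('B')(I) = Mul(-3, Add(I, -4)) = Mul(-3, Add(-4, I)) = Add(12, Mul(-3, I)))
Mul(-7, Add(Mul(Mul(6, r), 4), Function('B')(-9))) = Mul(-7, Add(Mul(Mul(6, 5), 4), Add(12, Mul(-3, -9)))) = Mul(-7, Add(Mul(30, 4), Add(12, 27))) = Mul(-7, Add(120, 39)) = Mul(-7, 159) = -1113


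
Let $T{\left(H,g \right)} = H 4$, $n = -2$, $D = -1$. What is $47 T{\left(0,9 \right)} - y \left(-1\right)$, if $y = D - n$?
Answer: $0$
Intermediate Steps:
$T{\left(H,g \right)} = 4 H$
$y = 1$ ($y = -1 - -2 = -1 + 2 = 1$)
$47 T{\left(0,9 \right)} - y \left(-1\right) = 47 \cdot 4 \cdot 0 \left(-1\right) 1 \left(-1\right) = 47 \cdot 0 \left(\left(-1\right) \left(-1\right)\right) = 0 \cdot 1 = 0$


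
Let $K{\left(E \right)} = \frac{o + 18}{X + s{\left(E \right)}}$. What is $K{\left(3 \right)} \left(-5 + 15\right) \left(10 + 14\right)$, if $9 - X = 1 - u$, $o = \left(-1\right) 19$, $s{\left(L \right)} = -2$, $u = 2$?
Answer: $-30$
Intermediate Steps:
$o = -19$
$X = 10$ ($X = 9 - \left(1 - 2\right) = 9 - -1 = 9 + 1 = 10$)
$K{\left(E \right)} = - \frac{1}{8}$ ($K{\left(E \right)} = \frac{-19 + 18}{10 - 2} = - \frac{1}{8}$)
$K{\left(3 \right)} \left(-5 + 15\right) \left(10 + 14\right) = - \frac{\left(-5 + 15\right) \left(10 + 14\right)}{8} = - \frac{10 \cdot 24}{8} = \left(- \frac{1}{8}\right) 240 = -30$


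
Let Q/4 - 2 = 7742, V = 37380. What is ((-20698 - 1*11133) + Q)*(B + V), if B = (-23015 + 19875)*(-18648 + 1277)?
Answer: -46667883600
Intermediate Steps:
B = 54544940 (B = -3140*(-17371) = 54544940)
Q = 30976 (Q = 8 + 4*7742 = 8 + 30968 = 30976)
((-20698 - 1*11133) + Q)*(B + V) = ((-20698 - 1*11133) + 30976)*(54544940 + 37380) = ((-20698 - 11133) + 30976)*54582320 = (-31831 + 30976)*54582320 = -855*54582320 = -46667883600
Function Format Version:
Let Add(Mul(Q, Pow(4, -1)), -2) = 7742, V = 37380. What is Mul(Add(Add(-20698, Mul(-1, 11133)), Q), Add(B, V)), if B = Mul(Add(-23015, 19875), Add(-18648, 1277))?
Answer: -46667883600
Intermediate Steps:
B = 54544940 (B = Mul(-3140, -17371) = 54544940)
Q = 30976 (Q = Add(8, Mul(4, 7742)) = Add(8, 30968) = 30976)
Mul(Add(Add(-20698, Mul(-1, 11133)), Q), Add(B, V)) = Mul(Add(Add(-20698, Mul(-1, 11133)), 30976), Add(54544940, 37380)) = Mul(Add(Add(-20698, -11133), 30976), 54582320) = Mul(Add(-31831, 30976), 54582320) = Mul(-855, 54582320) = -46667883600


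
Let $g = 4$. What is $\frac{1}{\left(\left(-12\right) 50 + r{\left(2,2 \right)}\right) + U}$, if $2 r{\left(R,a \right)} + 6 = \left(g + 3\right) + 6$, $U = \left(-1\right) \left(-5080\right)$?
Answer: $\frac{2}{8967} \approx 0.00022304$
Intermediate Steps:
$U = 5080$
$r{\left(R,a \right)} = \frac{7}{2}$ ($r{\left(R,a \right)} = -3 + \frac{\left(4 + 3\right) + 6}{2} = -3 + \frac{7 + 6}{2} = -3 + \frac{1}{2} \cdot 13 = -3 + \frac{13}{2} = \frac{7}{2}$)
$\frac{1}{\left(\left(-12\right) 50 + r{\left(2,2 \right)}\right) + U} = \frac{1}{\left(\left(-12\right) 50 + \frac{7}{2}\right) + 5080} = \frac{1}{\left(-600 + \frac{7}{2}\right) + 5080} = \frac{1}{- \frac{1193}{2} + 5080} = \frac{1}{\frac{8967}{2}} = \frac{2}{8967}$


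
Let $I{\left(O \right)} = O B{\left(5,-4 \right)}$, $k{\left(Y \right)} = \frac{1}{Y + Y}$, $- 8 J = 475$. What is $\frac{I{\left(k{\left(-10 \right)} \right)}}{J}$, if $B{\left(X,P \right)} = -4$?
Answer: $- \frac{8}{2375} \approx -0.0033684$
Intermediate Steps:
$J = - \frac{475}{8}$ ($J = \left(- \frac{1}{8}\right) 475 = - \frac{475}{8} \approx -59.375$)
$k{\left(Y \right)} = \frac{1}{2 Y}$
$I{\left(O \right)} = - 4 O$ ($I{\left(O \right)} = O \left(-4\right) = - 4 O$)
$\frac{I{\left(k{\left(-10 \right)} \right)}}{J} = \frac{\left(-4\right) \frac{1}{2 \left(-10\right)}}{- \frac{475}{8}} = - 4 \cdot \frac{1}{2} \left(- \frac{1}{10}\right) \left(- \frac{8}{475}\right) = \left(-4\right) \left(- \frac{1}{20}\right) \left(- \frac{8}{475}\right) = \frac{1}{5} \left(- \frac{8}{475}\right) = - \frac{8}{2375}$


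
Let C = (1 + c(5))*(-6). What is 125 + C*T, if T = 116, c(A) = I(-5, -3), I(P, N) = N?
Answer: 1517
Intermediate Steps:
c(A) = -3
C = 12 (C = (1 - 3)*(-6) = -2*(-6) = 12)
125 + C*T = 125 + 12*116 = 125 + 1392 = 1517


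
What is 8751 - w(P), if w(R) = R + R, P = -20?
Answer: 8791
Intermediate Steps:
w(R) = 2*R
8751 - w(P) = 8751 - 2*(-20) = 8751 - 1*(-40) = 8751 + 40 = 8791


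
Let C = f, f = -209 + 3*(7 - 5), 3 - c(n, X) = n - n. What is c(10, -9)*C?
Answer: -609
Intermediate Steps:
c(n, X) = 3 (c(n, X) = 3 - (n - n) = 3 - 1*0 = 3 + 0 = 3)
f = -203 (f = -209 + 3*2 = -209 + 6 = -203)
C = -203
c(10, -9)*C = 3*(-203) = -609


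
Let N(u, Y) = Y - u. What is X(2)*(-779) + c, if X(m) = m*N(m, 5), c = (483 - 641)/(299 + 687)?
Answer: -2304361/493 ≈ -4674.2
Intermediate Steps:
c = -79/493 (c = -158/986 = -158*1/986 = -79/493 ≈ -0.16024)
X(m) = m*(5 - m)
X(2)*(-779) + c = (2*(5 - 1*2))*(-779) - 79/493 = (2*(5 - 2))*(-779) - 79/493 = (2*3)*(-779) - 79/493 = 6*(-779) - 79/493 = -4674 - 79/493 = -2304361/493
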